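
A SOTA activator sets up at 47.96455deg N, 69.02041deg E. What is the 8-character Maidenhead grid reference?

MN47mx21

Shift to the Maidenhead origin (180°W, 90°S): lon 249.02041, lat 137.96455.
Field: 249.02041/20 → 12 → M, 137.96455/10 → 13 → N; chars MN.
Square: 9.02041/2 → 4, 7.96455/1 → 7; chars 47.
Subsquare: 1.02041/0.0833333 → 12 → m, 0.96455/0.0416667 → 23 → x; chars mx.
Extended square: 0.02041/0.00833333 → 2, 0.00622/0.00416667 → 1; chars 21.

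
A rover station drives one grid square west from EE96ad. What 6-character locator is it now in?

Longitude subsquare a = 0; −1 → -1, wraps to 23 = x, carry into square.
Longitude square 9; −1 → 8.
The latitude characters are unchanged.

EE86xd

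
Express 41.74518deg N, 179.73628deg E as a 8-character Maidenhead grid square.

RN91ur88

Add 180° to longitude and 90° to latitude: 359.73628, 131.74518.
Field (20°×10°, letters A–R): 359.73628/20 → 17 → R, 131.74518/10 → 13 → N; chars RN.
Square (2°×1°, digits 0–9): 19.73628/2 → 9, 1.74518/1 → 1; chars 91.
Subsquare (5′×2.5′, letters a–x): 1.73628/0.0833333 → 20 → u, 0.74518/0.0416667 → 17 → r; chars ur.
Extended square (30″×15″, digits 0–9): 0.06961/0.00833333 → 8, 0.03685/0.00416667 → 8; chars 88.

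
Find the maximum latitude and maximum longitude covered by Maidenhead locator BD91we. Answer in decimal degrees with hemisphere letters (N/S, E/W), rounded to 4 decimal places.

58.7917° S, 140.0833° W

Field B=1, D=3: +1·20° lon, +3·10° lat → SW at lon -160°, lat -60°.
Square 9, 1: +9·2° lon, +1·1° lat → SW at lon -142°, lat -59°.
Subsquare w=22, e=4: +22·0.0833333° lon, +4·0.0416667° lat → SW at lon -140.167°, lat -58.8333°.
Cell spans 0.0833333° lon × 0.0416667° lat. NE corner is SW corner plus one full cell.
latitude 58.7917° S, longitude 140.0833° W.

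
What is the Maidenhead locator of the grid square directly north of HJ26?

Latitude square 6; +1 → 7.
The longitude characters are unchanged.

HJ27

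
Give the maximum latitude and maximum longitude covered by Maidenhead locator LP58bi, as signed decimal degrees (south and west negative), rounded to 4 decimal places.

68.3750, 50.1667

Field L=11, P=15: +11·20° lon, +15·10° lat → SW at lon 40°, lat 60°.
Square 5, 8: +5·2° lon, +8·1° lat → SW at lon 50°, lat 68°.
Subsquare b=1, i=8: +1·0.0833333° lon, +8·0.0416667° lat → SW at lon 50.0833°, lat 68.3333°.
Cell spans 0.0833333° lon × 0.0416667° lat. NE corner is SW corner plus one full cell.
latitude 68.3750, longitude 50.1667.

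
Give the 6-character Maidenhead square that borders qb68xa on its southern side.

QB67xx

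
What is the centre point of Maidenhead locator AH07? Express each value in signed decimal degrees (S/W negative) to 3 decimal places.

-12.500, -179.000

Field A=0, H=7: +0·20° lon, +7·10° lat → SW at lon -180°, lat -20°.
Square 0, 7: +0·2° lon, +7·1° lat → SW at lon -180°, lat -13°.
Cell spans 2° lon × 1° lat. Centre is SW corner plus half of each.
latitude -12.500, longitude -179.000.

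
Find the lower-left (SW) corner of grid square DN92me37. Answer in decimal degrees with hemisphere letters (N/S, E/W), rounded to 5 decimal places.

Field D=3, N=13: +3·20° lon, +13·10° lat → SW at lon -120°, lat 40°.
Square 9, 2: +9·2° lon, +2·1° lat → SW at lon -102°, lat 42°.
Subsquare m=12, e=4: +12·0.0833333° lon, +4·0.0416667° lat → SW at lon -101°, lat 42.1667°.
Extended square 3, 7: +3·0.00833333° lon, +7·0.00416667° lat → SW at lon -100.975°, lat 42.1958°.
latitude 42.19583° N, longitude 100.97500° W.

42.19583° N, 100.97500° W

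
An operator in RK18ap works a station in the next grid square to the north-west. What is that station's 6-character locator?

Longitude subsquare a = 0; −1 → -1, wraps to 23 = x, carry into square.
Longitude square 1; −1 → 0.
Latitude subsquare p = 15; +1 → 16 = q.

RK08xq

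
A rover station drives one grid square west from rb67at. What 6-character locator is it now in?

Longitude subsquare a = 0; −1 → -1, wraps to 23 = x, carry into square.
Longitude square 6; −1 → 5.
The latitude characters are unchanged.

RB57xt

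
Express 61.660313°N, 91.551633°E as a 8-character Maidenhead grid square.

Add 180° to longitude and 90° to latitude: 271.55163, 151.66031.
Field: 271.55163/20 → 13 → N, 151.66031/10 → 15 → P; chars NP.
Square: 11.55163/2 → 5, 1.66031/1 → 1; chars 51.
Subsquare: 1.55163/0.0833333 → 18 → s, 0.66031/0.0416667 → 15 → p; chars sp.
Extended square: 0.05163/0.00833333 → 6, 0.03531/0.00416667 → 8; chars 68.

NP51sp68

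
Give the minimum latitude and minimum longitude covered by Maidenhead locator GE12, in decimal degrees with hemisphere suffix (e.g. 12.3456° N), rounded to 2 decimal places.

Field G=6, E=4: +6·20° lon, +4·10° lat → SW at lon -60°, lat -50°.
Square 1, 2: +1·2° lon, +2·1° lat → SW at lon -58°, lat -48°.
latitude 48.00° S, longitude 58.00° W.

48.00° S, 58.00° W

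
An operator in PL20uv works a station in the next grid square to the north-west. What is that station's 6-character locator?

PL20tw

Longitude subsquare u = 20; −1 → 19 = t.
Latitude subsquare v = 21; +1 → 22 = w.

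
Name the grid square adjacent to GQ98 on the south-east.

Longitude square 9; +1 → 10, wraps to 0, carry into field.
Longitude field G = 6; +1 → 7 = H.
Latitude square 8; −1 → 7.

HQ07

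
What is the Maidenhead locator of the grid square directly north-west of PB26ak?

PB16xl

Longitude subsquare a = 0; −1 → -1, wraps to 23 = x, carry into square.
Longitude square 2; −1 → 1.
Latitude subsquare k = 10; +1 → 11 = l.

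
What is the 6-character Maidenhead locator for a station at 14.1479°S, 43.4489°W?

GH85gu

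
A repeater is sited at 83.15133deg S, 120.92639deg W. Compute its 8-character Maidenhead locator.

CA96mu83

Offset from 180°W / 90°S: lon 59.07361°, lat 6.84867°.
Field (20°×10°, letters A–R): lon ⌊59.07361/20⌋ = 2 → C; lat ⌊6.84867/10⌋ = 0 → A.
Square (2°×1°, digits 0–9): lon ⌊19.07361/2⌋ = 9; lat ⌊6.84867/1⌋ = 6.
Subsquare (5′×2.5′, letters a–x): lon ⌊1.07361/0.0833333⌋ = 12 → m; lat ⌊0.84867/0.0416667⌋ = 20 → u.
Extended square (30″×15″, digits 0–9): lon ⌊0.07361/0.00833333⌋ = 8; lat ⌊0.01534/0.00416667⌋ = 3.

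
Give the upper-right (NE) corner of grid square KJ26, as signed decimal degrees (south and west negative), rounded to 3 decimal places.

7.000, 26.000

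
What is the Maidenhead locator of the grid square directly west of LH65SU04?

LH65ru94

Longitude extended square 0; −1 → -1, wraps to 9, carry into subsquare.
Longitude subsquare s = 18; −1 → 17 = r.
The latitude characters are unchanged.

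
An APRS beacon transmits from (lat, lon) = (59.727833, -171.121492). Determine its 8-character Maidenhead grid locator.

AO49kr54

Offset from 180°W / 90°S: lon 8.87851°, lat 149.72783°.
Field: 8.87851/20 → 0 → A, 149.72783/10 → 14 → O; chars AO.
Square: 8.87851/2 → 4, 9.72783/1 → 9; chars 49.
Subsquare: 0.87851/0.0833333 → 10 → k, 0.72783/0.0416667 → 17 → r; chars kr.
Extended square: 0.04517/0.00833333 → 5, 0.01950/0.00416667 → 4; chars 54.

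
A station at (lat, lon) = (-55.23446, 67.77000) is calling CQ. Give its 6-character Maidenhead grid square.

MD34vs

Add 180° to longitude and 90° to latitude: 247.7700, 34.7655.
Field: 247.7700/20 → 12 → M, 34.7655/10 → 3 → D; chars MD.
Square: 7.7700/2 → 3, 4.7655/1 → 4; chars 34.
Subsquare: 1.7700/0.0833333 → 21 → v, 0.7655/0.0416667 → 18 → s; chars vs.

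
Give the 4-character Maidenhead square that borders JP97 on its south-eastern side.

KP06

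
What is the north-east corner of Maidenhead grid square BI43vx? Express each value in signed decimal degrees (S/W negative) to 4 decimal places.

-6.0000, -150.1667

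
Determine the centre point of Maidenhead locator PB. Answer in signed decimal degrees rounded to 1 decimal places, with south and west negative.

-75.0, 130.0

Field P=15, B=1: +15·20° lon, +1·10° lat → SW at lon 120°, lat -80°.
Cell spans 20° lon × 10° lat. Centre is SW corner plus half of each.
latitude -75.0, longitude 130.0.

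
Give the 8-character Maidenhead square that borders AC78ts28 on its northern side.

AC78ts29

Latitude extended square 8; +1 → 9.
The longitude characters are unchanged.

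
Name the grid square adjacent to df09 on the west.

CF99

Longitude square 0; −1 → -1, wraps to 9, carry into field.
Longitude field D = 3; −1 → 2 = C.
The latitude characters are unchanged.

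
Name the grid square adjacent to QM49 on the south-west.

Longitude square 4; −1 → 3.
Latitude square 9; −1 → 8.

QM38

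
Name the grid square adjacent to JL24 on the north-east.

Longitude square 2; +1 → 3.
Latitude square 4; +1 → 5.

JL35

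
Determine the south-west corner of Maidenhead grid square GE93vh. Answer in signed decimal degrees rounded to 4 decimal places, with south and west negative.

-46.7083, -40.2500

Field G=6, E=4: +6·20° lon, +4·10° lat → SW at lon -60°, lat -50°.
Square 9, 3: +9·2° lon, +3·1° lat → SW at lon -42°, lat -47°.
Subsquare v=21, h=7: +21·0.0833333° lon, +7·0.0416667° lat → SW at lon -40.25°, lat -46.7083°.
latitude -46.7083, longitude -40.2500.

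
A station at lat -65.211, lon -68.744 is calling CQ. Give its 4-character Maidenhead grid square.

Offset from 180°W / 90°S: lon 111.26°, lat 24.79°.
Field: 111.26/20 → 5 → F, 24.79/10 → 2 → C; chars FC.
Square: 11.26/2 → 5, 4.79/1 → 4; chars 54.

FC54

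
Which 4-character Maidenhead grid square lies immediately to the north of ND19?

NE10

Latitude square 9; +1 → 10, wraps to 0, carry into field.
Latitude field D = 3; +1 → 4 = E.
The longitude characters are unchanged.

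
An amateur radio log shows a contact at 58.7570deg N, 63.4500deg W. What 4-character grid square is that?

Add 180° to longitude and 90° to latitude: 116.55, 148.76.
Field: 116.55/20 → 5 → F, 148.76/10 → 14 → O; chars FO.
Square: 16.55/2 → 8, 8.76/1 → 8; chars 88.

FO88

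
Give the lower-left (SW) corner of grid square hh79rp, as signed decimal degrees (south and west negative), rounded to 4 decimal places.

-10.3750, -24.5833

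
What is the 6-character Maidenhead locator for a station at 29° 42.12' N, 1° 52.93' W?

IL99bq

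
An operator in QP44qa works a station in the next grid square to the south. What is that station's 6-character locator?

QP43qx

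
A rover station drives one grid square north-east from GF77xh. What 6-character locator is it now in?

GF87ai

Longitude subsquare x = 23; +1 → 24, wraps to 0 = a, carry into square.
Longitude square 7; +1 → 8.
Latitude subsquare h = 7; +1 → 8 = i.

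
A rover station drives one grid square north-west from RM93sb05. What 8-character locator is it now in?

RM93rb96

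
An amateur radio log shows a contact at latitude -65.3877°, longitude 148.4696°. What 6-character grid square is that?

Offset from 180°W / 90°S: lon 328.4696°, lat 24.6123°.
Field: lon ⌊328.4696/20⌋ = 16 → Q; lat ⌊24.6123/10⌋ = 2 → C.
Square: lon ⌊8.4696/2⌋ = 4; lat ⌊4.6123/1⌋ = 4.
Subsquare: lon ⌊0.4696/0.0833333⌋ = 5 → f; lat ⌊0.6123/0.0416667⌋ = 14 → o.

QC44fo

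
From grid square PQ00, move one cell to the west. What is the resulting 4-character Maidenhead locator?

OQ90

Longitude square 0; −1 → -1, wraps to 9, carry into field.
Longitude field P = 15; −1 → 14 = O.
The latitude characters are unchanged.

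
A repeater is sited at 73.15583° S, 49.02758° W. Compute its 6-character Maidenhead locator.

GB56lu

Shift to the Maidenhead origin (180°W, 90°S): lon 130.9724, lat 16.8442.
Field: 130.9724/20 → 6 → G, 16.8442/10 → 1 → B; chars GB.
Square: 10.9724/2 → 5, 6.8442/1 → 6; chars 56.
Subsquare: 0.9724/0.0833333 → 11 → l, 0.8442/0.0416667 → 20 → u; chars lu.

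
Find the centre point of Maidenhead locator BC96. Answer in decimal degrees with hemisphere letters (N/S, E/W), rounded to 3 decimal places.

Field B=1, C=2: +1·20° lon, +2·10° lat → SW at lon -160°, lat -70°.
Square 9, 6: +9·2° lon, +6·1° lat → SW at lon -142°, lat -64°.
Cell spans 2° lon × 1° lat. Centre is SW corner plus half of each.
latitude 63.500° S, longitude 141.000° W.

63.500° S, 141.000° W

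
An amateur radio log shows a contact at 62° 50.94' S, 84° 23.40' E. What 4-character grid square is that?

NC27

Shift to the Maidenhead origin (180°W, 90°S): lon 264.39, lat 27.15.
Field: 264.39/20 → 13 → N, 27.15/10 → 2 → C; chars NC.
Square: 4.39/2 → 2, 7.15/1 → 7; chars 27.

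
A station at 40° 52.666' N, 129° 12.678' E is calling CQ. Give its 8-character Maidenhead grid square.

PN40ov50

Shift to the Maidenhead origin (180°W, 90°S): lon 309.21130, lat 130.87777.
Field: lon ⌊309.21130/20⌋ = 15 → P; lat ⌊130.87777/10⌋ = 13 → N.
Square: lon ⌊9.21130/2⌋ = 4; lat ⌊0.87777/1⌋ = 0.
Subsquare: lon ⌊1.21130/0.0833333⌋ = 14 → o; lat ⌊0.87777/0.0416667⌋ = 21 → v.
Extended square: lon ⌊0.04463/0.00833333⌋ = 5; lat ⌊0.00277/0.00416667⌋ = 0.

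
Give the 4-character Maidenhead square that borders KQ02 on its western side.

Longitude square 0; −1 → -1, wraps to 9, carry into field.
Longitude field K = 10; −1 → 9 = J.
The latitude characters are unchanged.

JQ92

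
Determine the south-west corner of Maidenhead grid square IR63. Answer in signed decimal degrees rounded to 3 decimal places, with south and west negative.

Field I=8, R=17: +8·20° lon, +17·10° lat → SW at lon -20°, lat 80°.
Square 6, 3: +6·2° lon, +3·1° lat → SW at lon -8°, lat 83°.
latitude 83.000, longitude -8.000.

83.000, -8.000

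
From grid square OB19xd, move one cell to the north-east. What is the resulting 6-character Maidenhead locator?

OB29ae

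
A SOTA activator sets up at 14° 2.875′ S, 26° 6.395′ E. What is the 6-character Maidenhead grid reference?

KH35bw

Offset from 180°W / 90°S: lon 206.1066°, lat 75.9521°.
Field: lon ⌊206.1066/20⌋ = 10 → K; lat ⌊75.9521/10⌋ = 7 → H.
Square: lon ⌊6.1066/2⌋ = 3; lat ⌊5.9521/1⌋ = 5.
Subsquare: lon ⌊0.1066/0.0833333⌋ = 1 → b; lat ⌊0.9521/0.0416667⌋ = 22 → w.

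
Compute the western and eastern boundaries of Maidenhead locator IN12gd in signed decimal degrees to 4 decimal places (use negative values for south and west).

-17.5000, -17.4167

Field I=8, N=13: +8·20° lon, +13·10° lat → SW at lon -20°, lat 40°.
Square 1, 2: +1·2° lon, +2·1° lat → SW at lon -18°, lat 42°.
Subsquare g=6, d=3: +6·0.0833333° lon, +3·0.0416667° lat → SW at lon -17.5°, lat 42.125°.
Cell spans 0.0833333° lon × 0.0416667° lat.
west -17.5000, east -17.4167.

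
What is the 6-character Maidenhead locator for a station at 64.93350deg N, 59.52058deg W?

GP04fw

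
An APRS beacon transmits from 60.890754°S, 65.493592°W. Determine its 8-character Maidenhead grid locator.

FC79gc06

Offset from 180°W / 90°S: lon 114.50641°, lat 29.10925°.
Field: 114.50641/20 → 5 → F, 29.10925/10 → 2 → C; chars FC.
Square: 14.50641/2 → 7, 9.10925/1 → 9; chars 79.
Subsquare: 0.50641/0.0833333 → 6 → g, 0.10925/0.0416667 → 2 → c; chars gc.
Extended square: 0.00641/0.00833333 → 0, 0.02591/0.00416667 → 6; chars 06.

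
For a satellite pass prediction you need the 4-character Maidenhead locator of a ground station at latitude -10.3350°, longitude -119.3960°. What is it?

Offset from 180°W / 90°S: lon 60.60°, lat 79.66°.
Field: lon ⌊60.60/20⌋ = 3 → D; lat ⌊79.66/10⌋ = 7 → H.
Square: lon ⌊0.60/2⌋ = 0; lat ⌊9.66/1⌋ = 9.

DH09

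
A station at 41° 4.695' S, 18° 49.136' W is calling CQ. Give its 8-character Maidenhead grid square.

IE08ow11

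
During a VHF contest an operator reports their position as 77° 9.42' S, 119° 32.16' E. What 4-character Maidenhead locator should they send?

OB92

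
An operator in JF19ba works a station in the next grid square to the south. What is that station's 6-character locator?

JF18bx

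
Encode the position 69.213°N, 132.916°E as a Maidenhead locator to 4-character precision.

PP69

Shift to the Maidenhead origin (180°W, 90°S): lon 312.92, lat 159.21.
Field: lon ⌊312.92/20⌋ = 15 → P; lat ⌊159.21/10⌋ = 15 → P.
Square: lon ⌊12.92/2⌋ = 6; lat ⌊9.21/1⌋ = 9.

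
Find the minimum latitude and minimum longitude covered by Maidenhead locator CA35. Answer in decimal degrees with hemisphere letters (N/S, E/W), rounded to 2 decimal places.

Field C=2, A=0: +2·20° lon, +0·10° lat → SW at lon -140°, lat -90°.
Square 3, 5: +3·2° lon, +5·1° lat → SW at lon -134°, lat -85°.
latitude 85.00° S, longitude 134.00° W.

85.00° S, 134.00° W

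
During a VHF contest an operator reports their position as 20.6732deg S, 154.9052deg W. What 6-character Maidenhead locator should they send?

BG29nh

Offset from 180°W / 90°S: lon 25.0948°, lat 69.3268°.
Field (20°×10°, letters A–R): 25.0948/20 → 1 → B, 69.3268/10 → 6 → G; chars BG.
Square (2°×1°, digits 0–9): 5.0948/2 → 2, 9.3268/1 → 9; chars 29.
Subsquare (5′×2.5′, letters a–x): 1.0948/0.0833333 → 13 → n, 0.3268/0.0416667 → 7 → h; chars nh.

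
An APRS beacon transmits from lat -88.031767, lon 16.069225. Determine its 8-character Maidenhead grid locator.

Offset from 180°W / 90°S: lon 196.06922°, lat 1.96823°.
Field: 196.06922/20 → 9 → J, 1.96823/10 → 0 → A; chars JA.
Square: 16.06922/2 → 8, 1.96823/1 → 1; chars 81.
Subsquare: 0.06922/0.0833333 → 0 → a, 0.96823/0.0416667 → 23 → x; chars ax.
Extended square: 0.06922/0.00833333 → 8, 0.00990/0.00416667 → 2; chars 82.

JA81ax82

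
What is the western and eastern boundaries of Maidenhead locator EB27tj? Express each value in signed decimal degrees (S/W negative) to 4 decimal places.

-94.4167, -94.3333

Field E=4, B=1: +4·20° lon, +1·10° lat → SW at lon -100°, lat -80°.
Square 2, 7: +2·2° lon, +7·1° lat → SW at lon -96°, lat -73°.
Subsquare t=19, j=9: +19·0.0833333° lon, +9·0.0416667° lat → SW at lon -94.4167°, lat -72.625°.
Cell spans 0.0833333° lon × 0.0416667° lat.
west -94.4167, east -94.3333.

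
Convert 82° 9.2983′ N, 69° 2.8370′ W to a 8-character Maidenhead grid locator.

FR52ld47

Add 180° to longitude and 90° to latitude: 110.95272, 172.15497.
Field: lon ⌊110.95272/20⌋ = 5 → F; lat ⌊172.15497/10⌋ = 17 → R.
Square: lon ⌊10.95272/2⌋ = 5; lat ⌊2.15497/1⌋ = 2.
Subsquare: lon ⌊0.95272/0.0833333⌋ = 11 → l; lat ⌊0.15497/0.0416667⌋ = 3 → d.
Extended square: lon ⌊0.03605/0.00833333⌋ = 4; lat ⌊0.02997/0.00416667⌋ = 7.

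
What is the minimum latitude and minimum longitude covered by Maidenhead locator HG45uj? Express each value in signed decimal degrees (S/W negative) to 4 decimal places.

-24.6250, -30.3333

Field H=7, G=6: +7·20° lon, +6·10° lat → SW at lon -40°, lat -30°.
Square 4, 5: +4·2° lon, +5·1° lat → SW at lon -32°, lat -25°.
Subsquare u=20, j=9: +20·0.0833333° lon, +9·0.0416667° lat → SW at lon -30.3333°, lat -24.625°.
latitude -24.6250, longitude -30.3333.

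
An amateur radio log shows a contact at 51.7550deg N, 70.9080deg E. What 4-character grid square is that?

MO51

Offset from 180°W / 90°S: lon 250.91°, lat 141.75°.
Field: lon ⌊250.91/20⌋ = 12 → M; lat ⌊141.75/10⌋ = 14 → O.
Square: lon ⌊10.91/2⌋ = 5; lat ⌊1.75/1⌋ = 1.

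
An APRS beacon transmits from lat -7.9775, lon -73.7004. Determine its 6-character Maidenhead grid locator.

FI32da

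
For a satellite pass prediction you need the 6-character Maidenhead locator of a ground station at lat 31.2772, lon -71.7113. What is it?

Offset from 180°W / 90°S: lon 108.2887°, lat 121.2772°.
Field: 108.2887/20 → 5 → F, 121.2772/10 → 12 → M; chars FM.
Square: 8.2887/2 → 4, 1.2772/1 → 1; chars 41.
Subsquare: 0.2887/0.0833333 → 3 → d, 0.2772/0.0416667 → 6 → g; chars dg.

FM41dg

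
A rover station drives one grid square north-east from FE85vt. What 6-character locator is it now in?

Longitude subsquare v = 21; +1 → 22 = w.
Latitude subsquare t = 19; +1 → 20 = u.

FE85wu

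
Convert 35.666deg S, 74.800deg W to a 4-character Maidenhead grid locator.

FF24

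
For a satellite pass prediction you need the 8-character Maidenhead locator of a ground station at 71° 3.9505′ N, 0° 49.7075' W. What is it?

Add 180° to longitude and 90° to latitude: 179.17154, 161.06584.
Field (20°×10°, letters A–R): lon ⌊179.17154/20⌋ = 8 → I; lat ⌊161.06584/10⌋ = 16 → Q.
Square (2°×1°, digits 0–9): lon ⌊19.17154/2⌋ = 9; lat ⌊1.06584/1⌋ = 1.
Subsquare (5′×2.5′, letters a–x): lon ⌊1.17154/0.0833333⌋ = 14 → o; lat ⌊0.06584/0.0416667⌋ = 1 → b.
Extended square (30″×15″, digits 0–9): lon ⌊0.00487/0.00833333⌋ = 0; lat ⌊0.02418/0.00416667⌋ = 5.

IQ91ob05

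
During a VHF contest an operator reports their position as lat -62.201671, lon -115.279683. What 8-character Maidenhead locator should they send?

Shift to the Maidenhead origin (180°W, 90°S): lon 64.72032, lat 27.79833.
Field: lon ⌊64.72032/20⌋ = 3 → D; lat ⌊27.79833/10⌋ = 2 → C.
Square: lon ⌊4.72032/2⌋ = 2; lat ⌊7.79833/1⌋ = 7.
Subsquare: lon ⌊0.72032/0.0833333⌋ = 8 → i; lat ⌊0.79833/0.0416667⌋ = 19 → t.
Extended square: lon ⌊0.05365/0.00833333⌋ = 6; lat ⌊0.00666/0.00416667⌋ = 1.

DC27it61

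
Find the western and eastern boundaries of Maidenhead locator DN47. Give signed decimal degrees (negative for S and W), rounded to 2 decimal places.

Field D=3, N=13: +3·20° lon, +13·10° lat → SW at lon -120°, lat 40°.
Square 4, 7: +4·2° lon, +7·1° lat → SW at lon -112°, lat 47°.
Cell spans 2° lon × 1° lat.
west -112.00, east -110.00.

-112.00, -110.00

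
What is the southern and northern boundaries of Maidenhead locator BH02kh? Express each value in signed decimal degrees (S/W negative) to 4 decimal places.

Field B=1, H=7: +1·20° lon, +7·10° lat → SW at lon -160°, lat -20°.
Square 0, 2: +0·2° lon, +2·1° lat → SW at lon -160°, lat -18°.
Subsquare k=10, h=7: +10·0.0833333° lon, +7·0.0416667° lat → SW at lon -159.167°, lat -17.7083°.
Cell spans 0.0833333° lon × 0.0416667° lat.
south -17.7083, north -17.6667.

-17.7083, -17.6667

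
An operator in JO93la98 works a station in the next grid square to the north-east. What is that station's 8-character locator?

JO93ma09

Longitude extended square 9; +1 → 10, wraps to 0, carry into subsquare.
Longitude subsquare l = 11; +1 → 12 = m.
Latitude extended square 8; +1 → 9.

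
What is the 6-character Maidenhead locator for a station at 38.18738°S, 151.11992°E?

Add 180° to longitude and 90° to latitude: 331.1199, 51.8126.
Field: lon ⌊331.1199/20⌋ = 16 → Q; lat ⌊51.8126/10⌋ = 5 → F.
Square: lon ⌊11.1199/2⌋ = 5; lat ⌊1.8126/1⌋ = 1.
Subsquare: lon ⌊1.1199/0.0833333⌋ = 13 → n; lat ⌊0.8126/0.0416667⌋ = 19 → t.

QF51nt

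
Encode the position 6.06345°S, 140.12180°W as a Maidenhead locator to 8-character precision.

BI93ww54

Shift to the Maidenhead origin (180°W, 90°S): lon 39.87820, lat 83.93655.
Field: 39.87820/20 → 1 → B, 83.93655/10 → 8 → I; chars BI.
Square: 19.87820/2 → 9, 3.93655/1 → 3; chars 93.
Subsquare: 1.87820/0.0833333 → 22 → w, 0.93655/0.0416667 → 22 → w; chars ww.
Extended square: 0.04487/0.00833333 → 5, 0.01988/0.00416667 → 4; chars 54.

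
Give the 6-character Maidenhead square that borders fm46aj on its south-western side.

Longitude subsquare a = 0; −1 → -1, wraps to 23 = x, carry into square.
Longitude square 4; −1 → 3.
Latitude subsquare j = 9; −1 → 8 = i.

FM36xi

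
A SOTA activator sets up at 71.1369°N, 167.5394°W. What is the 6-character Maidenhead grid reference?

AQ61fd

Shift to the Maidenhead origin (180°W, 90°S): lon 12.4606, lat 161.1369.
Field: 12.4606/20 → 0 → A, 161.1369/10 → 16 → Q; chars AQ.
Square: 12.4606/2 → 6, 1.1369/1 → 1; chars 61.
Subsquare: 0.4606/0.0833333 → 5 → f, 0.1369/0.0416667 → 3 → d; chars fd.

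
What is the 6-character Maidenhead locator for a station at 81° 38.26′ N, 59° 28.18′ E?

Offset from 180°W / 90°S: lon 239.4697°, lat 171.6377°.
Field: 239.4697/20 → 11 → L, 171.6377/10 → 17 → R; chars LR.
Square: 19.4697/2 → 9, 1.6377/1 → 1; chars 91.
Subsquare: 1.4697/0.0833333 → 17 → r, 0.6377/0.0416667 → 15 → p; chars rp.

LR91rp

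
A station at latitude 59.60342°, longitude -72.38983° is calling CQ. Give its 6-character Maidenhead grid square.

FO39to

Add 180° to longitude and 90° to latitude: 107.6102, 149.6034.
Field: 107.6102/20 → 5 → F, 149.6034/10 → 14 → O; chars FO.
Square: 7.6102/2 → 3, 9.6034/1 → 9; chars 39.
Subsquare: 1.6102/0.0833333 → 19 → t, 0.6034/0.0416667 → 14 → o; chars to.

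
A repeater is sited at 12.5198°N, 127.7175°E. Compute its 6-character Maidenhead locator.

PK32um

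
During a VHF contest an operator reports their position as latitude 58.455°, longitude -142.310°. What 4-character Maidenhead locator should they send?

BO88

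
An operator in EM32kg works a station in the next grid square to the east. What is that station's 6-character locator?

EM32lg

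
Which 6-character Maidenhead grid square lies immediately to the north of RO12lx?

RO13la

Latitude subsquare x = 23; +1 → 24, wraps to 0 = a, carry into square.
Latitude square 2; +1 → 3.
The longitude characters are unchanged.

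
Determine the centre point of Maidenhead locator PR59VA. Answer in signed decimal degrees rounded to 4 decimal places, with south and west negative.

89.0208, 131.7917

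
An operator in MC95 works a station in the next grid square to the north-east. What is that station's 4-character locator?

Longitude square 9; +1 → 10, wraps to 0, carry into field.
Longitude field M = 12; +1 → 13 = N.
Latitude square 5; +1 → 6.

NC06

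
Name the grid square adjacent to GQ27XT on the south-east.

GQ37as

Longitude subsquare x = 23; +1 → 24, wraps to 0 = a, carry into square.
Longitude square 2; +1 → 3.
Latitude subsquare t = 19; −1 → 18 = s.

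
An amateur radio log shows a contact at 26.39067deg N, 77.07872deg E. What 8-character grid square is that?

ML86mj93

Shift to the Maidenhead origin (180°W, 90°S): lon 257.07872, lat 116.39067.
Field (20°×10°, letters A–R): 257.07872/20 → 12 → M, 116.39067/10 → 11 → L; chars ML.
Square (2°×1°, digits 0–9): 17.07872/2 → 8, 6.39067/1 → 6; chars 86.
Subsquare (5′×2.5′, letters a–x): 1.07872/0.0833333 → 12 → m, 0.39067/0.0416667 → 9 → j; chars mj.
Extended square (30″×15″, digits 0–9): 0.07872/0.00833333 → 9, 0.01567/0.00416667 → 3; chars 93.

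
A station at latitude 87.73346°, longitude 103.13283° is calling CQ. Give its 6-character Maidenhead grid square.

OR17nr

Add 180° to longitude and 90° to latitude: 283.1328, 177.7335.
Field: 283.1328/20 → 14 → O, 177.7335/10 → 17 → R; chars OR.
Square: 3.1328/2 → 1, 7.7335/1 → 7; chars 17.
Subsquare: 1.1328/0.0833333 → 13 → n, 0.7335/0.0416667 → 17 → r; chars nr.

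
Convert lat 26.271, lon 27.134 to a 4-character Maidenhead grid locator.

Offset from 180°W / 90°S: lon 207.13°, lat 116.27°.
Field (20°×10°, letters A–R): 207.13/20 → 10 → K, 116.27/10 → 11 → L; chars KL.
Square (2°×1°, digits 0–9): 7.13/2 → 3, 6.27/1 → 6; chars 36.

KL36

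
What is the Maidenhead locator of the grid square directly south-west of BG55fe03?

BG55ee92

Longitude extended square 0; −1 → -1, wraps to 9, carry into subsquare.
Longitude subsquare f = 5; −1 → 4 = e.
Latitude extended square 3; −1 → 2.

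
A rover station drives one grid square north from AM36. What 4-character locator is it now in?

AM37

Latitude square 6; +1 → 7.
The longitude characters are unchanged.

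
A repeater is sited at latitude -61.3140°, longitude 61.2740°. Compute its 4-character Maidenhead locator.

MC08

Offset from 180°W / 90°S: lon 241.27°, lat 28.69°.
Field: lon ⌊241.27/20⌋ = 12 → M; lat ⌊28.69/10⌋ = 2 → C.
Square: lon ⌊1.27/2⌋ = 0; lat ⌊8.69/1⌋ = 8.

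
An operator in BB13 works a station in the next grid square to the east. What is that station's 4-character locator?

BB23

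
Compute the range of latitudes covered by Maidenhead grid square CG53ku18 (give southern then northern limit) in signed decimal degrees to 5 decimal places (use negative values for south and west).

-26.13333, -26.12917

Field C=2, G=6: +2·20° lon, +6·10° lat → SW at lon -140°, lat -30°.
Square 5, 3: +5·2° lon, +3·1° lat → SW at lon -130°, lat -27°.
Subsquare k=10, u=20: +10·0.0833333° lon, +20·0.0416667° lat → SW at lon -129.167°, lat -26.1667°.
Extended square 1, 8: +1·0.00833333° lon, +8·0.00416667° lat → SW at lon -129.158°, lat -26.1333°.
Cell spans 0.00833333° lon × 0.00416667° lat.
south -26.13333, north -26.12917.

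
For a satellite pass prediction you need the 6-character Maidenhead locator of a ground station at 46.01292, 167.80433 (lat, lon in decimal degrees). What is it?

RN36va

Shift to the Maidenhead origin (180°W, 90°S): lon 347.8043, lat 136.0129.
Field: 347.8043/20 → 17 → R, 136.0129/10 → 13 → N; chars RN.
Square: 7.8043/2 → 3, 6.0129/1 → 6; chars 36.
Subsquare: 1.8043/0.0833333 → 21 → v, 0.0129/0.0416667 → 0 → a; chars va.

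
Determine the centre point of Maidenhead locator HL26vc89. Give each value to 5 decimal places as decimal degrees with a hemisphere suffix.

26.12292° N, 34.17917° W

Field H=7, L=11: +7·20° lon, +11·10° lat → SW at lon -40°, lat 20°.
Square 2, 6: +2·2° lon, +6·1° lat → SW at lon -36°, lat 26°.
Subsquare v=21, c=2: +21·0.0833333° lon, +2·0.0416667° lat → SW at lon -34.25°, lat 26.0833°.
Extended square 8, 9: +8·0.00833333° lon, +9·0.00416667° lat → SW at lon -34.1833°, lat 26.1208°.
Cell spans 0.00833333° lon × 0.00416667° lat. Centre is SW corner plus half of each.
latitude 26.12292° N, longitude 34.17917° W.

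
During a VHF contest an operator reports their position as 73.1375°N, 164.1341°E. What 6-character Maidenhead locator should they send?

Add 180° to longitude and 90° to latitude: 344.1341, 163.1375.
Field: lon ⌊344.1341/20⌋ = 17 → R; lat ⌊163.1375/10⌋ = 16 → Q.
Square: lon ⌊4.1341/2⌋ = 2; lat ⌊3.1375/1⌋ = 3.
Subsquare: lon ⌊0.1341/0.0833333⌋ = 1 → b; lat ⌊0.1375/0.0416667⌋ = 3 → d.

RQ23bd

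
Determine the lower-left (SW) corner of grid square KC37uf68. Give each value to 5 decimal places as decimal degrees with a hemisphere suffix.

62.75833° S, 27.71667° E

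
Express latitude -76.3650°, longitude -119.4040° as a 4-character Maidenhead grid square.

Add 180° to longitude and 90° to latitude: 60.60, 13.64.
Field: lon ⌊60.60/20⌋ = 3 → D; lat ⌊13.64/10⌋ = 1 → B.
Square: lon ⌊0.60/2⌋ = 0; lat ⌊3.64/1⌋ = 3.

DB03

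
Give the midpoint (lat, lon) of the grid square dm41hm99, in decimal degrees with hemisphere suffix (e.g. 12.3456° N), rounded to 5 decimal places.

31.53958° N, 111.33750° W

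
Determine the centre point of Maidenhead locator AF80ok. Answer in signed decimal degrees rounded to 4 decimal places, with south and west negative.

-39.5625, -162.7917

Field A=0, F=5: +0·20° lon, +5·10° lat → SW at lon -180°, lat -40°.
Square 8, 0: +8·2° lon, +0·1° lat → SW at lon -164°, lat -40°.
Subsquare o=14, k=10: +14·0.0833333° lon, +10·0.0416667° lat → SW at lon -162.833°, lat -39.5833°.
Cell spans 0.0833333° lon × 0.0416667° lat. Centre is SW corner plus half of each.
latitude -39.5625, longitude -162.7917.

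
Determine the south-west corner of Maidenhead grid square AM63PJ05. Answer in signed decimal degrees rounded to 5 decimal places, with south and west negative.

33.39583, -166.75000

Field A=0, M=12: +0·20° lon, +12·10° lat → SW at lon -180°, lat 30°.
Square 6, 3: +6·2° lon, +3·1° lat → SW at lon -168°, lat 33°.
Subsquare p=15, j=9: +15·0.0833333° lon, +9·0.0416667° lat → SW at lon -166.75°, lat 33.375°.
Extended square 0, 5: +0·0.00833333° lon, +5·0.00416667° lat → SW at lon -166.75°, lat 33.3958°.
latitude 33.39583, longitude -166.75000.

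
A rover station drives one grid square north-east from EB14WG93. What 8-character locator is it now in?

EB14xg04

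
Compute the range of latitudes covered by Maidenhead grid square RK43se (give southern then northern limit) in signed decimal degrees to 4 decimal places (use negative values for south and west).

Field R=17, K=10: +17·20° lon, +10·10° lat → SW at lon 160°, lat 10°.
Square 4, 3: +4·2° lon, +3·1° lat → SW at lon 168°, lat 13°.
Subsquare s=18, e=4: +18·0.0833333° lon, +4·0.0416667° lat → SW at lon 169.5°, lat 13.1667°.
Cell spans 0.0833333° lon × 0.0416667° lat.
south 13.1667, north 13.2083.

13.1667, 13.2083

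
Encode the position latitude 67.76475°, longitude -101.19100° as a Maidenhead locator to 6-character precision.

DP97js

Add 180° to longitude and 90° to latitude: 78.8090, 157.7647.
Field: 78.8090/20 → 3 → D, 157.7647/10 → 15 → P; chars DP.
Square: 18.8090/2 → 9, 7.7647/1 → 7; chars 97.
Subsquare: 0.8090/0.0833333 → 9 → j, 0.7647/0.0416667 → 18 → s; chars js.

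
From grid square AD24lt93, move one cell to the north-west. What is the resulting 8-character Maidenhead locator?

AD24lt84

Longitude extended square 9; −1 → 8.
Latitude extended square 3; +1 → 4.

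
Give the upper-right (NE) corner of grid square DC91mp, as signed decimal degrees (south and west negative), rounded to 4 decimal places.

Field D=3, C=2: +3·20° lon, +2·10° lat → SW at lon -120°, lat -70°.
Square 9, 1: +9·2° lon, +1·1° lat → SW at lon -102°, lat -69°.
Subsquare m=12, p=15: +12·0.0833333° lon, +15·0.0416667° lat → SW at lon -101°, lat -68.375°.
Cell spans 0.0833333° lon × 0.0416667° lat. NE corner is SW corner plus one full cell.
latitude -68.3333, longitude -100.9167.

-68.3333, -100.9167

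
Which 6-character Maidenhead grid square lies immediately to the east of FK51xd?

FK61ad

Longitude subsquare x = 23; +1 → 24, wraps to 0 = a, carry into square.
Longitude square 5; +1 → 6.
The latitude characters are unchanged.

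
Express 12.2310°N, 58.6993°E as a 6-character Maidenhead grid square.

LK92if

Shift to the Maidenhead origin (180°W, 90°S): lon 238.6993, lat 102.2310.
Field: 238.6993/20 → 11 → L, 102.2310/10 → 10 → K; chars LK.
Square: 18.6993/2 → 9, 2.2310/1 → 2; chars 92.
Subsquare: 0.6993/0.0833333 → 8 → i, 0.2310/0.0416667 → 5 → f; chars if.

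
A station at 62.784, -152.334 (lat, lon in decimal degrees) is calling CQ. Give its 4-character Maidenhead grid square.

BP32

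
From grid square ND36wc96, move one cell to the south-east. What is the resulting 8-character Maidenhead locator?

ND36xc05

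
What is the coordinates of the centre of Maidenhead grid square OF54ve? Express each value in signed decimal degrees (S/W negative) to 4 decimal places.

-35.8125, 111.7917

Field O=14, F=5: +14·20° lon, +5·10° lat → SW at lon 100°, lat -40°.
Square 5, 4: +5·2° lon, +4·1° lat → SW at lon 110°, lat -36°.
Subsquare v=21, e=4: +21·0.0833333° lon, +4·0.0416667° lat → SW at lon 111.75°, lat -35.8333°.
Cell spans 0.0833333° lon × 0.0416667° lat. Centre is SW corner plus half of each.
latitude -35.8125, longitude 111.7917.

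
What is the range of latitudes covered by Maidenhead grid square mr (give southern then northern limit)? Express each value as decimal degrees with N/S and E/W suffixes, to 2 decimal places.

Field M=12, R=17: +12·20° lon, +17·10° lat → SW at lon 60°, lat 80°.
Cell spans 20° lon × 10° lat.
south 80.00° N, north 90.00° N.

80.00° N, 90.00° N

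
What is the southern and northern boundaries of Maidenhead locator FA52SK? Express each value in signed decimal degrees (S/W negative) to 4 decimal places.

-87.5833, -87.5417

Field F=5, A=0: +5·20° lon, +0·10° lat → SW at lon -80°, lat -90°.
Square 5, 2: +5·2° lon, +2·1° lat → SW at lon -70°, lat -88°.
Subsquare s=18, k=10: +18·0.0833333° lon, +10·0.0416667° lat → SW at lon -68.5°, lat -87.5833°.
Cell spans 0.0833333° lon × 0.0416667° lat.
south -87.5833, north -87.5417.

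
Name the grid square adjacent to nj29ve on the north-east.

NJ29wf

Longitude subsquare v = 21; +1 → 22 = w.
Latitude subsquare e = 4; +1 → 5 = f.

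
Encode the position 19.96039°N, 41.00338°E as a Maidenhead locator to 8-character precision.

LK09mx00

Add 180° to longitude and 90° to latitude: 221.00338, 109.96039.
Field: 221.00338/20 → 11 → L, 109.96039/10 → 10 → K; chars LK.
Square: 1.00338/2 → 0, 9.96039/1 → 9; chars 09.
Subsquare: 1.00338/0.0833333 → 12 → m, 0.96039/0.0416667 → 23 → x; chars mx.
Extended square: 0.00338/0.00833333 → 0, 0.00206/0.00416667 → 0; chars 00.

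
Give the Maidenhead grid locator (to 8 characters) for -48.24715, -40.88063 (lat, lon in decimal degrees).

GE91ns40

Add 180° to longitude and 90° to latitude: 139.11937, 41.75285.
Field: lon ⌊139.11937/20⌋ = 6 → G; lat ⌊41.75285/10⌋ = 4 → E.
Square: lon ⌊19.11937/2⌋ = 9; lat ⌊1.75285/1⌋ = 1.
Subsquare: lon ⌊1.11937/0.0833333⌋ = 13 → n; lat ⌊0.75285/0.0416667⌋ = 18 → s.
Extended square: lon ⌊0.03604/0.00833333⌋ = 4; lat ⌊0.00285/0.00416667⌋ = 0.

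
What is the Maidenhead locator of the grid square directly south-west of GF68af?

GF58xe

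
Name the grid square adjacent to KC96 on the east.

Longitude square 9; +1 → 10, wraps to 0, carry into field.
Longitude field K = 10; +1 → 11 = L.
The latitude characters are unchanged.

LC06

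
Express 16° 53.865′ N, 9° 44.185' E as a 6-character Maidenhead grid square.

JK46uv

Offset from 180°W / 90°S: lon 189.7364°, lat 106.8978°.
Field: 189.7364/20 → 9 → J, 106.8978/10 → 10 → K; chars JK.
Square: 9.7364/2 → 4, 6.8978/1 → 6; chars 46.
Subsquare: 1.7364/0.0833333 → 20 → u, 0.8978/0.0416667 → 21 → v; chars uv.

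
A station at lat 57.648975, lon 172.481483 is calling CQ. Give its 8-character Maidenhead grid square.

RO67fp75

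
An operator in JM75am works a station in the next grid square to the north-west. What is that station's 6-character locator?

JM65xn

Longitude subsquare a = 0; −1 → -1, wraps to 23 = x, carry into square.
Longitude square 7; −1 → 6.
Latitude subsquare m = 12; +1 → 13 = n.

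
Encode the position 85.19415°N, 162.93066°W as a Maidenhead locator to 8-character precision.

Add 180° to longitude and 90° to latitude: 17.06934, 175.19415.
Field: lon ⌊17.06934/20⌋ = 0 → A; lat ⌊175.19415/10⌋ = 17 → R.
Square: lon ⌊17.06934/2⌋ = 8; lat ⌊5.19415/1⌋ = 5.
Subsquare: lon ⌊1.06934/0.0833333⌋ = 12 → m; lat ⌊0.19415/0.0416667⌋ = 4 → e.
Extended square: lon ⌊0.06934/0.00833333⌋ = 8; lat ⌊0.02748/0.00416667⌋ = 6.

AR85me86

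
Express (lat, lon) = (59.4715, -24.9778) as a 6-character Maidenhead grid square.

Add 180° to longitude and 90° to latitude: 155.0222, 149.4715.
Field: lon ⌊155.0222/20⌋ = 7 → H; lat ⌊149.4715/10⌋ = 14 → O.
Square: lon ⌊15.0222/2⌋ = 7; lat ⌊9.4715/1⌋ = 9.
Subsquare: lon ⌊1.0222/0.0833333⌋ = 12 → m; lat ⌊0.4715/0.0416667⌋ = 11 → l.

HO79ml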